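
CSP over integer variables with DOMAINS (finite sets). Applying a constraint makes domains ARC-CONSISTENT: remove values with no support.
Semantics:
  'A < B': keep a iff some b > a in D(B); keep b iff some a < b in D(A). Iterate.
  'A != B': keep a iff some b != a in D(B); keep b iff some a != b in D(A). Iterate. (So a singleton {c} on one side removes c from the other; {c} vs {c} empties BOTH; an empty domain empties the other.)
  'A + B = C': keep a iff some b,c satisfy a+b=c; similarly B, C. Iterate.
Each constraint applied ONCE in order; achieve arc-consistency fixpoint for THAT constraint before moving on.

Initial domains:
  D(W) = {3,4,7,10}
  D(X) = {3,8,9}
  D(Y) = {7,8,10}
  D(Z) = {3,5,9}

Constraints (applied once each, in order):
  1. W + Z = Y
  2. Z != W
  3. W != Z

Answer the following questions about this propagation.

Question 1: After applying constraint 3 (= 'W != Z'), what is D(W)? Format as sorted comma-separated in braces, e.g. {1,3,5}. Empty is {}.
Constraint 1 (W + Z = Y) on D(W)={3,4,7,10} D(Z)={3,5,9} D(Y)={7,8,10}: W {3,4,7,10}->{3,4,7}; Z {3,5,9}->{3,5}
Constraint 2 (Z != W) on D(Z)={3,5} D(W)={3,4,7}: no change
Constraint 3 (W != Z) on D(W)={3,4,7} D(Z)={3,5}: no change
So after constraint 3: D(W) = {3,4,7}

Answer: {3,4,7}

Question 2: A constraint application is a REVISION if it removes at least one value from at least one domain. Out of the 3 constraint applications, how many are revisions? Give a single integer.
Constraint 1 (W + Z = Y) on D(W)={3,4,7,10} D(Z)={3,5,9} D(Y)={7,8,10}: W {3,4,7,10}->{3,4,7}; Z {3,5,9}->{3,5} => REVISION
Constraint 2 (Z != W) on D(Z)={3,5} D(W)={3,4,7}: no change => not a revision
Constraint 3 (W != Z) on D(W)={3,4,7} D(Z)={3,5}: no change => not a revision
Total revisions = 1

Answer: 1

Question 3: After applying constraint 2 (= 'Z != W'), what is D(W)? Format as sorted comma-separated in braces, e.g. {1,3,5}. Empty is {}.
Answer: {3,4,7}

Derivation:
Constraint 1 (W + Z = Y) on D(W)={3,4,7,10} D(Z)={3,5,9} D(Y)={7,8,10}: W {3,4,7,10}->{3,4,7}; Z {3,5,9}->{3,5}
Constraint 2 (Z != W) on D(Z)={3,5} D(W)={3,4,7}: no change
So after constraint 2: D(W) = {3,4,7}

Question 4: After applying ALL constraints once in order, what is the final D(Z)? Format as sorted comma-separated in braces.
Answer: {3,5}

Derivation:
Constraint 1 (W + Z = Y) on D(W)={3,4,7,10} D(Z)={3,5,9} D(Y)={7,8,10}: W {3,4,7,10}->{3,4,7}; Z {3,5,9}->{3,5}
Constraint 2 (Z != W) on D(Z)={3,5} D(W)={3,4,7}: no change
Constraint 3 (W != Z) on D(W)={3,4,7} D(Z)={3,5}: no change
So after all 3 constraints: D(Z) = {3,5}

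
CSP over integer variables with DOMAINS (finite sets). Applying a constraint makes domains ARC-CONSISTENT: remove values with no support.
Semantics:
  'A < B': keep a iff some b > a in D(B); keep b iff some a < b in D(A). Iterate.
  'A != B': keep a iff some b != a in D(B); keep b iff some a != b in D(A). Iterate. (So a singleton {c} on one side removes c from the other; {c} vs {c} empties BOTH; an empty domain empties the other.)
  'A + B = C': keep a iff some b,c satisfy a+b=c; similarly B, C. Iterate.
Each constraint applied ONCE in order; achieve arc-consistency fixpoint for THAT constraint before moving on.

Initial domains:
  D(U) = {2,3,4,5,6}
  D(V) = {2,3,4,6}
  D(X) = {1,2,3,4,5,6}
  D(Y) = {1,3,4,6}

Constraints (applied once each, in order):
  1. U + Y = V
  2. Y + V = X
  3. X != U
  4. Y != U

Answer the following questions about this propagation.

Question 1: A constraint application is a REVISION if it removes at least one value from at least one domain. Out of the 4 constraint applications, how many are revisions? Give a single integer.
Constraint 1 (U + Y = V) on D(U)={2,3,4,5,6} D(Y)={1,3,4,6} D(V)={2,3,4,6}: U {2,3,4,5,6}->{2,3,5}; Y {1,3,4,6}->{1,3,4}; V {2,3,4,6}->{3,4,6} => REVISION
Constraint 2 (Y + V = X) on D(Y)={1,3,4} D(V)={3,4,6} D(X)={1,2,3,4,5,6}: Y {1,3,4}->{1,3}; V {3,4,6}->{3,4}; X {1,2,3,4,5,6}->{4,5,6} => REVISION
Constraint 3 (X != U) on D(X)={4,5,6} D(U)={2,3,5}: no change => not a revision
Constraint 4 (Y != U) on D(Y)={1,3} D(U)={2,3,5}: no change => not a revision
Total revisions = 2

Answer: 2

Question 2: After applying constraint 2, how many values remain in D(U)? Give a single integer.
Answer: 3

Derivation:
Constraint 1 (U + Y = V) on D(U)={2,3,4,5,6} D(Y)={1,3,4,6} D(V)={2,3,4,6}: U {2,3,4,5,6}->{2,3,5}; Y {1,3,4,6}->{1,3,4}; V {2,3,4,6}->{3,4,6}
Constraint 2 (Y + V = X) on D(Y)={1,3,4} D(V)={3,4,6} D(X)={1,2,3,4,5,6}: Y {1,3,4}->{1,3}; V {3,4,6}->{3,4}; X {1,2,3,4,5,6}->{4,5,6}
So after constraint 2: D(U)={2,3,5}, size = 3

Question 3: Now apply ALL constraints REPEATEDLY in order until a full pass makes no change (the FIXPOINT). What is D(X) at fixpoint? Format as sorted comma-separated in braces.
Answer: {4,5}

Derivation:
pass 0 (initial): D(X)={1,2,3,4,5,6}
pass 1: U {2,3,4,5,6}->{2,3,5}; V {2,3,4,6}->{3,4}; X {1,2,3,4,5,6}->{4,5,6}; Y {1,3,4,6}->{1,3}
pass 2: U {2,3,5}->{2,3}; X {4,5,6}->{4,5}; Y {1,3}->{1}
pass 3: no change
Fixpoint after 3 passes: D(X) = {4,5}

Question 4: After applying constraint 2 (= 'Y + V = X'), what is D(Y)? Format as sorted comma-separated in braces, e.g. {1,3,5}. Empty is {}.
Answer: {1,3}

Derivation:
Constraint 1 (U + Y = V) on D(U)={2,3,4,5,6} D(Y)={1,3,4,6} D(V)={2,3,4,6}: U {2,3,4,5,6}->{2,3,5}; Y {1,3,4,6}->{1,3,4}; V {2,3,4,6}->{3,4,6}
Constraint 2 (Y + V = X) on D(Y)={1,3,4} D(V)={3,4,6} D(X)={1,2,3,4,5,6}: Y {1,3,4}->{1,3}; V {3,4,6}->{3,4}; X {1,2,3,4,5,6}->{4,5,6}
So after constraint 2: D(Y) = {1,3}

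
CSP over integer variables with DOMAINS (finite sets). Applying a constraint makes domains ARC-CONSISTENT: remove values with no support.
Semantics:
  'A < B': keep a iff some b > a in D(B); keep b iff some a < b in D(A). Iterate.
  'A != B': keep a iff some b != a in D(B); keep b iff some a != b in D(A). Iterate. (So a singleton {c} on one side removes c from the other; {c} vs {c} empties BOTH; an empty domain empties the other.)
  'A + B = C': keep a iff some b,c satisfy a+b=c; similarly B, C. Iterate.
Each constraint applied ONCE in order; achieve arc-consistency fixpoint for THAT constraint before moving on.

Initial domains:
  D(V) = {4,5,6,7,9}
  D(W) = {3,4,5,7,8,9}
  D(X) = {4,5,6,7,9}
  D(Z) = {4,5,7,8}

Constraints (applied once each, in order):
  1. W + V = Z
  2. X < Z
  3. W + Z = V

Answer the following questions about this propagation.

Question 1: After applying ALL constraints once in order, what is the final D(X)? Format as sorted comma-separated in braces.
Answer: {4,5,6,7}

Derivation:
Constraint 1 (W + V = Z) on D(W)={3,4,5,7,8,9} D(V)={4,5,6,7,9} D(Z)={4,5,7,8}: W {3,4,5,7,8,9}->{3,4}; V {4,5,6,7,9}->{4,5}; Z {4,5,7,8}->{7,8}
Constraint 2 (X < Z) on D(X)={4,5,6,7,9} D(Z)={7,8}: X {4,5,6,7,9}->{4,5,6,7}
Constraint 3 (W + Z = V) on D(W)={3,4} D(Z)={7,8} D(V)={4,5}: W {3,4}->{}; Z {7,8}->{}; V {4,5}->{}
So after all 3 constraints: D(X) = {4,5,6,7}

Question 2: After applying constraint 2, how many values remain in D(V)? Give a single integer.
Answer: 2

Derivation:
Constraint 1 (W + V = Z) on D(W)={3,4,5,7,8,9} D(V)={4,5,6,7,9} D(Z)={4,5,7,8}: W {3,4,5,7,8,9}->{3,4}; V {4,5,6,7,9}->{4,5}; Z {4,5,7,8}->{7,8}
Constraint 2 (X < Z) on D(X)={4,5,6,7,9} D(Z)={7,8}: X {4,5,6,7,9}->{4,5,6,7}
So after constraint 2: D(V)={4,5}, size = 2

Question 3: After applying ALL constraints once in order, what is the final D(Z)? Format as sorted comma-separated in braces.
Answer: {}

Derivation:
Constraint 1 (W + V = Z) on D(W)={3,4,5,7,8,9} D(V)={4,5,6,7,9} D(Z)={4,5,7,8}: W {3,4,5,7,8,9}->{3,4}; V {4,5,6,7,9}->{4,5}; Z {4,5,7,8}->{7,8}
Constraint 2 (X < Z) on D(X)={4,5,6,7,9} D(Z)={7,8}: X {4,5,6,7,9}->{4,5,6,7}
Constraint 3 (W + Z = V) on D(W)={3,4} D(Z)={7,8} D(V)={4,5}: W {3,4}->{}; Z {7,8}->{}; V {4,5}->{}
So after all 3 constraints: D(Z) = {}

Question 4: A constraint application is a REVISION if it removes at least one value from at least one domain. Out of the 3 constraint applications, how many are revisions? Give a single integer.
Answer: 3

Derivation:
Constraint 1 (W + V = Z) on D(W)={3,4,5,7,8,9} D(V)={4,5,6,7,9} D(Z)={4,5,7,8}: W {3,4,5,7,8,9}->{3,4}; V {4,5,6,7,9}->{4,5}; Z {4,5,7,8}->{7,8} => REVISION
Constraint 2 (X < Z) on D(X)={4,5,6,7,9} D(Z)={7,8}: X {4,5,6,7,9}->{4,5,6,7} => REVISION
Constraint 3 (W + Z = V) on D(W)={3,4} D(Z)={7,8} D(V)={4,5}: W {3,4}->{}; Z {7,8}->{}; V {4,5}->{} => REVISION
Total revisions = 3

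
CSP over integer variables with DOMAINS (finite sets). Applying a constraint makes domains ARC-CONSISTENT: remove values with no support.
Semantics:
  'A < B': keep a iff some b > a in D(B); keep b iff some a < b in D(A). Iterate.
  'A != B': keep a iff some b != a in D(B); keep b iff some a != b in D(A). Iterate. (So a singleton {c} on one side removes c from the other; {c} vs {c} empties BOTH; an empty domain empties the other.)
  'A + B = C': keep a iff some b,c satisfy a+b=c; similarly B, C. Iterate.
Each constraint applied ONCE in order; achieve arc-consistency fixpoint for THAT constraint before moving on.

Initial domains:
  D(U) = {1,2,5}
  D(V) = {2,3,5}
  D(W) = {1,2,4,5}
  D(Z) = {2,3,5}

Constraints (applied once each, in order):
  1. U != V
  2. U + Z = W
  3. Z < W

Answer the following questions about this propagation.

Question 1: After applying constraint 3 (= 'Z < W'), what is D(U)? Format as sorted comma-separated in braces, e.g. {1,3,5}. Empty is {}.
Constraint 1 (U != V) on D(U)={1,2,5} D(V)={2,3,5}: no change
Constraint 2 (U + Z = W) on D(U)={1,2,5} D(Z)={2,3,5} D(W)={1,2,4,5}: U {1,2,5}->{1,2}; Z {2,3,5}->{2,3}; W {1,2,4,5}->{4,5}
Constraint 3 (Z < W) on D(Z)={2,3} D(W)={4,5}: no change
So after constraint 3: D(U) = {1,2}

Answer: {1,2}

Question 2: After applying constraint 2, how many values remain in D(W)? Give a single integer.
Constraint 1 (U != V) on D(U)={1,2,5} D(V)={2,3,5}: no change
Constraint 2 (U + Z = W) on D(U)={1,2,5} D(Z)={2,3,5} D(W)={1,2,4,5}: U {1,2,5}->{1,2}; Z {2,3,5}->{2,3}; W {1,2,4,5}->{4,5}
So after constraint 2: D(W)={4,5}, size = 2

Answer: 2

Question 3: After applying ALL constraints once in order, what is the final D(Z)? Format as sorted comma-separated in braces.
Answer: {2,3}

Derivation:
Constraint 1 (U != V) on D(U)={1,2,5} D(V)={2,3,5}: no change
Constraint 2 (U + Z = W) on D(U)={1,2,5} D(Z)={2,3,5} D(W)={1,2,4,5}: U {1,2,5}->{1,2}; Z {2,3,5}->{2,3}; W {1,2,4,5}->{4,5}
Constraint 3 (Z < W) on D(Z)={2,3} D(W)={4,5}: no change
So after all 3 constraints: D(Z) = {2,3}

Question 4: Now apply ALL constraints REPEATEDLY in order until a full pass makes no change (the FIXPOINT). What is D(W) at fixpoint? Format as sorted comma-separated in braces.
pass 0 (initial): D(W)={1,2,4,5}
pass 1: U {1,2,5}->{1,2}; W {1,2,4,5}->{4,5}; Z {2,3,5}->{2,3}
pass 2: no change
Fixpoint after 2 passes: D(W) = {4,5}

Answer: {4,5}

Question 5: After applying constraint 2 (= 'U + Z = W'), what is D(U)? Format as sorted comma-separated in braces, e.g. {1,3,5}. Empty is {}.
Answer: {1,2}

Derivation:
Constraint 1 (U != V) on D(U)={1,2,5} D(V)={2,3,5}: no change
Constraint 2 (U + Z = W) on D(U)={1,2,5} D(Z)={2,3,5} D(W)={1,2,4,5}: U {1,2,5}->{1,2}; Z {2,3,5}->{2,3}; W {1,2,4,5}->{4,5}
So after constraint 2: D(U) = {1,2}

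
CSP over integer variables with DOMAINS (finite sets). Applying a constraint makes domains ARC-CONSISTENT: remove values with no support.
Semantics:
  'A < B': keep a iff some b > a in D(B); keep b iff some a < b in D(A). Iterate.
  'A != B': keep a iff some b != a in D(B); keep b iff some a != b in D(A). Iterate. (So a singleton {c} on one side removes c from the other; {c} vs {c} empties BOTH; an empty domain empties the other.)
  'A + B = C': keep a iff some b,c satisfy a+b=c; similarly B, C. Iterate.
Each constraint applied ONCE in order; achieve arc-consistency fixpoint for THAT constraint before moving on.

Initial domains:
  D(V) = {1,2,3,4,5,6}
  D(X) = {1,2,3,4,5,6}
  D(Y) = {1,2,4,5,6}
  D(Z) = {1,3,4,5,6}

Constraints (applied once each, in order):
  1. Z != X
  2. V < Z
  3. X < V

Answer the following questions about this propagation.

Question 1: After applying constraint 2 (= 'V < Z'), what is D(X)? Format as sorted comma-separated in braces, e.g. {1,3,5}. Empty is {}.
Constraint 1 (Z != X) on D(Z)={1,3,4,5,6} D(X)={1,2,3,4,5,6}: no change
Constraint 2 (V < Z) on D(V)={1,2,3,4,5,6} D(Z)={1,3,4,5,6}: V {1,2,3,4,5,6}->{1,2,3,4,5}; Z {1,3,4,5,6}->{3,4,5,6}
So after constraint 2: D(X) = {1,2,3,4,5,6}

Answer: {1,2,3,4,5,6}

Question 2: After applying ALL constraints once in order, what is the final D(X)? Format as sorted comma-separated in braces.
Answer: {1,2,3,4}

Derivation:
Constraint 1 (Z != X) on D(Z)={1,3,4,5,6} D(X)={1,2,3,4,5,6}: no change
Constraint 2 (V < Z) on D(V)={1,2,3,4,5,6} D(Z)={1,3,4,5,6}: V {1,2,3,4,5,6}->{1,2,3,4,5}; Z {1,3,4,5,6}->{3,4,5,6}
Constraint 3 (X < V) on D(X)={1,2,3,4,5,6} D(V)={1,2,3,4,5}: X {1,2,3,4,5,6}->{1,2,3,4}; V {1,2,3,4,5}->{2,3,4,5}
So after all 3 constraints: D(X) = {1,2,3,4}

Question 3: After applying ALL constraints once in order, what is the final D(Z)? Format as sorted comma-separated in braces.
Answer: {3,4,5,6}

Derivation:
Constraint 1 (Z != X) on D(Z)={1,3,4,5,6} D(X)={1,2,3,4,5,6}: no change
Constraint 2 (V < Z) on D(V)={1,2,3,4,5,6} D(Z)={1,3,4,5,6}: V {1,2,3,4,5,6}->{1,2,3,4,5}; Z {1,3,4,5,6}->{3,4,5,6}
Constraint 3 (X < V) on D(X)={1,2,3,4,5,6} D(V)={1,2,3,4,5}: X {1,2,3,4,5,6}->{1,2,3,4}; V {1,2,3,4,5}->{2,3,4,5}
So after all 3 constraints: D(Z) = {3,4,5,6}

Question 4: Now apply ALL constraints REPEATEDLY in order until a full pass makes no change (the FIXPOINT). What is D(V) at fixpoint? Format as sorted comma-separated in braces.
Answer: {2,3,4,5}

Derivation:
pass 0 (initial): D(V)={1,2,3,4,5,6}
pass 1: V {1,2,3,4,5,6}->{2,3,4,5}; X {1,2,3,4,5,6}->{1,2,3,4}; Z {1,3,4,5,6}->{3,4,5,6}
pass 2: no change
Fixpoint after 2 passes: D(V) = {2,3,4,5}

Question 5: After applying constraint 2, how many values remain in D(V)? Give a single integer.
Answer: 5

Derivation:
Constraint 1 (Z != X) on D(Z)={1,3,4,5,6} D(X)={1,2,3,4,5,6}: no change
Constraint 2 (V < Z) on D(V)={1,2,3,4,5,6} D(Z)={1,3,4,5,6}: V {1,2,3,4,5,6}->{1,2,3,4,5}; Z {1,3,4,5,6}->{3,4,5,6}
So after constraint 2: D(V)={1,2,3,4,5}, size = 5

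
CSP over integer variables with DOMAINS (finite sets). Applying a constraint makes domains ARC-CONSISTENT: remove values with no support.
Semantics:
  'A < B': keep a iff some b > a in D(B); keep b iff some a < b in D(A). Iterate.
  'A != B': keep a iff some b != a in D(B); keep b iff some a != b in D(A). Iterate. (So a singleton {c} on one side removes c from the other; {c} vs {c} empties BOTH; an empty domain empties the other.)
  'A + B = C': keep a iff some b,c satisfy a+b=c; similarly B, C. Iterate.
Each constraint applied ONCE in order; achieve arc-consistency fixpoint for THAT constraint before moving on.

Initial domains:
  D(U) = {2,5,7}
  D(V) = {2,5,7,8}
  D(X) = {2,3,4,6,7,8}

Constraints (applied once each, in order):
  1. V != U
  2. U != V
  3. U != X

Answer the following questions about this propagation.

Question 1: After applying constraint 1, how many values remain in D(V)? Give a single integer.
Constraint 1 (V != U) on D(V)={2,5,7,8} D(U)={2,5,7}: no change
So after constraint 1: D(V)={2,5,7,8}, size = 4

Answer: 4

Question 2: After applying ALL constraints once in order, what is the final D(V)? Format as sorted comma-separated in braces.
Constraint 1 (V != U) on D(V)={2,5,7,8} D(U)={2,5,7}: no change
Constraint 2 (U != V) on D(U)={2,5,7} D(V)={2,5,7,8}: no change
Constraint 3 (U != X) on D(U)={2,5,7} D(X)={2,3,4,6,7,8}: no change
So after all 3 constraints: D(V) = {2,5,7,8}

Answer: {2,5,7,8}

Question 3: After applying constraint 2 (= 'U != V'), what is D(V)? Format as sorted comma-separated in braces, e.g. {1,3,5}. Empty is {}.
Answer: {2,5,7,8}

Derivation:
Constraint 1 (V != U) on D(V)={2,5,7,8} D(U)={2,5,7}: no change
Constraint 2 (U != V) on D(U)={2,5,7} D(V)={2,5,7,8}: no change
So after constraint 2: D(V) = {2,5,7,8}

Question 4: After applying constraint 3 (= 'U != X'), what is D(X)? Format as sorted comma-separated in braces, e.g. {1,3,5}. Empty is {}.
Constraint 1 (V != U) on D(V)={2,5,7,8} D(U)={2,5,7}: no change
Constraint 2 (U != V) on D(U)={2,5,7} D(V)={2,5,7,8}: no change
Constraint 3 (U != X) on D(U)={2,5,7} D(X)={2,3,4,6,7,8}: no change
So after constraint 3: D(X) = {2,3,4,6,7,8}

Answer: {2,3,4,6,7,8}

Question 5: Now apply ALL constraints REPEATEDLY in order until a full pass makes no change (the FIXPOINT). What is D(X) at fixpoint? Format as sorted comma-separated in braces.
Answer: {2,3,4,6,7,8}

Derivation:
pass 0 (initial): D(X)={2,3,4,6,7,8}
pass 1: no change
Fixpoint after 1 passes: D(X) = {2,3,4,6,7,8}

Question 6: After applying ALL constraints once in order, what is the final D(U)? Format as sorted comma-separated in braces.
Constraint 1 (V != U) on D(V)={2,5,7,8} D(U)={2,5,7}: no change
Constraint 2 (U != V) on D(U)={2,5,7} D(V)={2,5,7,8}: no change
Constraint 3 (U != X) on D(U)={2,5,7} D(X)={2,3,4,6,7,8}: no change
So after all 3 constraints: D(U) = {2,5,7}

Answer: {2,5,7}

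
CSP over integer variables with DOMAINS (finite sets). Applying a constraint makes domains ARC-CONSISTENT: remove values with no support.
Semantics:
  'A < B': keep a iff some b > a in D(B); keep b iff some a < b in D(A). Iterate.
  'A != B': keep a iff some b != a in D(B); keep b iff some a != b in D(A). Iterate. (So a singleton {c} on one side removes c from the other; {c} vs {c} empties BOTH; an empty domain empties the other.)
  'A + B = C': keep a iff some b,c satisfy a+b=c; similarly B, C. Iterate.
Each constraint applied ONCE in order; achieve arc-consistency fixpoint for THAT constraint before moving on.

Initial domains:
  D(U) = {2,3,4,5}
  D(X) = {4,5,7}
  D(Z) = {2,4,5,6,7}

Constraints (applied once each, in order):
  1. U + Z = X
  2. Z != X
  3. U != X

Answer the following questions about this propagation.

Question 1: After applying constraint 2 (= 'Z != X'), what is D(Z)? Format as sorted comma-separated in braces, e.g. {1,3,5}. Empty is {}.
Constraint 1 (U + Z = X) on D(U)={2,3,4,5} D(Z)={2,4,5,6,7} D(X)={4,5,7}: U {2,3,4,5}->{2,3,5}; Z {2,4,5,6,7}->{2,4,5}
Constraint 2 (Z != X) on D(Z)={2,4,5} D(X)={4,5,7}: no change
So after constraint 2: D(Z) = {2,4,5}

Answer: {2,4,5}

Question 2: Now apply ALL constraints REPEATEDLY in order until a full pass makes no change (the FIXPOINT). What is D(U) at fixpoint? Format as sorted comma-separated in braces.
Answer: {2,3,5}

Derivation:
pass 0 (initial): D(U)={2,3,4,5}
pass 1: U {2,3,4,5}->{2,3,5}; Z {2,4,5,6,7}->{2,4,5}
pass 2: no change
Fixpoint after 2 passes: D(U) = {2,3,5}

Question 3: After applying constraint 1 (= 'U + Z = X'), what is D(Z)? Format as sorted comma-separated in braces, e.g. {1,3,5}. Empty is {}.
Answer: {2,4,5}

Derivation:
Constraint 1 (U + Z = X) on D(U)={2,3,4,5} D(Z)={2,4,5,6,7} D(X)={4,5,7}: U {2,3,4,5}->{2,3,5}; Z {2,4,5,6,7}->{2,4,5}
So after constraint 1: D(Z) = {2,4,5}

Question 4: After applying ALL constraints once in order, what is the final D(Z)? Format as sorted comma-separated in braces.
Constraint 1 (U + Z = X) on D(U)={2,3,4,5} D(Z)={2,4,5,6,7} D(X)={4,5,7}: U {2,3,4,5}->{2,3,5}; Z {2,4,5,6,7}->{2,4,5}
Constraint 2 (Z != X) on D(Z)={2,4,5} D(X)={4,5,7}: no change
Constraint 3 (U != X) on D(U)={2,3,5} D(X)={4,5,7}: no change
So after all 3 constraints: D(Z) = {2,4,5}

Answer: {2,4,5}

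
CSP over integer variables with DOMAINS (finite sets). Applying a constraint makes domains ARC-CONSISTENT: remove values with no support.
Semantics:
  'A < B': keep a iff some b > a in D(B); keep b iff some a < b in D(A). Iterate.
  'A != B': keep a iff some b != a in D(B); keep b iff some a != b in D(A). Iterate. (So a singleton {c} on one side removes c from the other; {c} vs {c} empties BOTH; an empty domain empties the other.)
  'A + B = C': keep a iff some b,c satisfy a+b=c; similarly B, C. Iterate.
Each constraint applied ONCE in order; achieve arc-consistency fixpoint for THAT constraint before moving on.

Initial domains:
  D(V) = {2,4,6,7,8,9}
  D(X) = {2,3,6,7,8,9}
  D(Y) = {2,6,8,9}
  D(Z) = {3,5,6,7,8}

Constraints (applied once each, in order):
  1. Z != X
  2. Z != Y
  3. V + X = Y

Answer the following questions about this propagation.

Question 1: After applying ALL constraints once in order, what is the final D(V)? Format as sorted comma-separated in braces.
Constraint 1 (Z != X) on D(Z)={3,5,6,7,8} D(X)={2,3,6,7,8,9}: no change
Constraint 2 (Z != Y) on D(Z)={3,5,6,7,8} D(Y)={2,6,8,9}: no change
Constraint 3 (V + X = Y) on D(V)={2,4,6,7,8,9} D(X)={2,3,6,7,8,9} D(Y)={2,6,8,9}: V {2,4,6,7,8,9}->{2,4,6,7}; X {2,3,6,7,8,9}->{2,3,6,7}; Y {2,6,8,9}->{6,8,9}
So after all 3 constraints: D(V) = {2,4,6,7}

Answer: {2,4,6,7}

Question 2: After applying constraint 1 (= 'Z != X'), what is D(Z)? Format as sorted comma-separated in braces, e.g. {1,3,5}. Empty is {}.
Answer: {3,5,6,7,8}

Derivation:
Constraint 1 (Z != X) on D(Z)={3,5,6,7,8} D(X)={2,3,6,7,8,9}: no change
So after constraint 1: D(Z) = {3,5,6,7,8}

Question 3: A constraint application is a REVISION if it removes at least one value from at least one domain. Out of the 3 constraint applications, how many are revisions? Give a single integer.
Answer: 1

Derivation:
Constraint 1 (Z != X) on D(Z)={3,5,6,7,8} D(X)={2,3,6,7,8,9}: no change => not a revision
Constraint 2 (Z != Y) on D(Z)={3,5,6,7,8} D(Y)={2,6,8,9}: no change => not a revision
Constraint 3 (V + X = Y) on D(V)={2,4,6,7,8,9} D(X)={2,3,6,7,8,9} D(Y)={2,6,8,9}: V {2,4,6,7,8,9}->{2,4,6,7}; X {2,3,6,7,8,9}->{2,3,6,7}; Y {2,6,8,9}->{6,8,9} => REVISION
Total revisions = 1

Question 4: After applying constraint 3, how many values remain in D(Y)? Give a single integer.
Answer: 3

Derivation:
Constraint 1 (Z != X) on D(Z)={3,5,6,7,8} D(X)={2,3,6,7,8,9}: no change
Constraint 2 (Z != Y) on D(Z)={3,5,6,7,8} D(Y)={2,6,8,9}: no change
Constraint 3 (V + X = Y) on D(V)={2,4,6,7,8,9} D(X)={2,3,6,7,8,9} D(Y)={2,6,8,9}: V {2,4,6,7,8,9}->{2,4,6,7}; X {2,3,6,7,8,9}->{2,3,6,7}; Y {2,6,8,9}->{6,8,9}
So after constraint 3: D(Y)={6,8,9}, size = 3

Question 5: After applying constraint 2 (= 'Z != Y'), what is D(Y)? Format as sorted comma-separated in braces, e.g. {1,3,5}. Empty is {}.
Constraint 1 (Z != X) on D(Z)={3,5,6,7,8} D(X)={2,3,6,7,8,9}: no change
Constraint 2 (Z != Y) on D(Z)={3,5,6,7,8} D(Y)={2,6,8,9}: no change
So after constraint 2: D(Y) = {2,6,8,9}

Answer: {2,6,8,9}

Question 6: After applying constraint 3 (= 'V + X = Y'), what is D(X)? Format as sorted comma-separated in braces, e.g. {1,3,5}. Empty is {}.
Constraint 1 (Z != X) on D(Z)={3,5,6,7,8} D(X)={2,3,6,7,8,9}: no change
Constraint 2 (Z != Y) on D(Z)={3,5,6,7,8} D(Y)={2,6,8,9}: no change
Constraint 3 (V + X = Y) on D(V)={2,4,6,7,8,9} D(X)={2,3,6,7,8,9} D(Y)={2,6,8,9}: V {2,4,6,7,8,9}->{2,4,6,7}; X {2,3,6,7,8,9}->{2,3,6,7}; Y {2,6,8,9}->{6,8,9}
So after constraint 3: D(X) = {2,3,6,7}

Answer: {2,3,6,7}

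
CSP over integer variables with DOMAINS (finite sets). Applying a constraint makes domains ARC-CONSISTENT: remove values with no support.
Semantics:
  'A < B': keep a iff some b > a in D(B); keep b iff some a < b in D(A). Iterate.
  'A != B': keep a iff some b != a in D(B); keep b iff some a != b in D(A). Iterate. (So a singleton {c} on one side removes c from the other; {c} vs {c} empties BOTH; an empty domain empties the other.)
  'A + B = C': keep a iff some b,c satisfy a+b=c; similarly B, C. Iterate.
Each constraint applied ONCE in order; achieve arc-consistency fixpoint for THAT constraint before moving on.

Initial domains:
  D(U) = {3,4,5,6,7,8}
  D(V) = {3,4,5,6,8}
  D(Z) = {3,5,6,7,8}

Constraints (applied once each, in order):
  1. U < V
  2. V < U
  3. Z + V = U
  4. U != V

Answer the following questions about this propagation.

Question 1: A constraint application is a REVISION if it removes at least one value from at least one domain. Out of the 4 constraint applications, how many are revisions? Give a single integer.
Answer: 3

Derivation:
Constraint 1 (U < V) on D(U)={3,4,5,6,7,8} D(V)={3,4,5,6,8}: U {3,4,5,6,7,8}->{3,4,5,6,7}; V {3,4,5,6,8}->{4,5,6,8} => REVISION
Constraint 2 (V < U) on D(V)={4,5,6,8} D(U)={3,4,5,6,7}: V {4,5,6,8}->{4,5,6}; U {3,4,5,6,7}->{5,6,7} => REVISION
Constraint 3 (Z + V = U) on D(Z)={3,5,6,7,8} D(V)={4,5,6} D(U)={5,6,7}: Z {3,5,6,7,8}->{3}; V {4,5,6}->{4}; U {5,6,7}->{7} => REVISION
Constraint 4 (U != V) on D(U)={7} D(V)={4}: no change => not a revision
Total revisions = 3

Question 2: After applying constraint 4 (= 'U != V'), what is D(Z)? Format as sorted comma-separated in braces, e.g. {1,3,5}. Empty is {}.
Answer: {3}

Derivation:
Constraint 1 (U < V) on D(U)={3,4,5,6,7,8} D(V)={3,4,5,6,8}: U {3,4,5,6,7,8}->{3,4,5,6,7}; V {3,4,5,6,8}->{4,5,6,8}
Constraint 2 (V < U) on D(V)={4,5,6,8} D(U)={3,4,5,6,7}: V {4,5,6,8}->{4,5,6}; U {3,4,5,6,7}->{5,6,7}
Constraint 3 (Z + V = U) on D(Z)={3,5,6,7,8} D(V)={4,5,6} D(U)={5,6,7}: Z {3,5,6,7,8}->{3}; V {4,5,6}->{4}; U {5,6,7}->{7}
Constraint 4 (U != V) on D(U)={7} D(V)={4}: no change
So after constraint 4: D(Z) = {3}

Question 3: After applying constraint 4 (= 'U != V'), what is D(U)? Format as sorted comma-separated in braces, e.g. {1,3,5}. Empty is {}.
Constraint 1 (U < V) on D(U)={3,4,5,6,7,8} D(V)={3,4,5,6,8}: U {3,4,5,6,7,8}->{3,4,5,6,7}; V {3,4,5,6,8}->{4,5,6,8}
Constraint 2 (V < U) on D(V)={4,5,6,8} D(U)={3,4,5,6,7}: V {4,5,6,8}->{4,5,6}; U {3,4,5,6,7}->{5,6,7}
Constraint 3 (Z + V = U) on D(Z)={3,5,6,7,8} D(V)={4,5,6} D(U)={5,6,7}: Z {3,5,6,7,8}->{3}; V {4,5,6}->{4}; U {5,6,7}->{7}
Constraint 4 (U != V) on D(U)={7} D(V)={4}: no change
So after constraint 4: D(U) = {7}

Answer: {7}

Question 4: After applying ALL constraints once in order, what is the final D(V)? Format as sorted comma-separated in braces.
Answer: {4}

Derivation:
Constraint 1 (U < V) on D(U)={3,4,5,6,7,8} D(V)={3,4,5,6,8}: U {3,4,5,6,7,8}->{3,4,5,6,7}; V {3,4,5,6,8}->{4,5,6,8}
Constraint 2 (V < U) on D(V)={4,5,6,8} D(U)={3,4,5,6,7}: V {4,5,6,8}->{4,5,6}; U {3,4,5,6,7}->{5,6,7}
Constraint 3 (Z + V = U) on D(Z)={3,5,6,7,8} D(V)={4,5,6} D(U)={5,6,7}: Z {3,5,6,7,8}->{3}; V {4,5,6}->{4}; U {5,6,7}->{7}
Constraint 4 (U != V) on D(U)={7} D(V)={4}: no change
So after all 4 constraints: D(V) = {4}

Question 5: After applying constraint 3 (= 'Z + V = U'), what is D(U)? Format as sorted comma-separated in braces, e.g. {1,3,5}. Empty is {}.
Constraint 1 (U < V) on D(U)={3,4,5,6,7,8} D(V)={3,4,5,6,8}: U {3,4,5,6,7,8}->{3,4,5,6,7}; V {3,4,5,6,8}->{4,5,6,8}
Constraint 2 (V < U) on D(V)={4,5,6,8} D(U)={3,4,5,6,7}: V {4,5,6,8}->{4,5,6}; U {3,4,5,6,7}->{5,6,7}
Constraint 3 (Z + V = U) on D(Z)={3,5,6,7,8} D(V)={4,5,6} D(U)={5,6,7}: Z {3,5,6,7,8}->{3}; V {4,5,6}->{4}; U {5,6,7}->{7}
So after constraint 3: D(U) = {7}

Answer: {7}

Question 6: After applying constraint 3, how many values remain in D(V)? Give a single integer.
Answer: 1

Derivation:
Constraint 1 (U < V) on D(U)={3,4,5,6,7,8} D(V)={3,4,5,6,8}: U {3,4,5,6,7,8}->{3,4,5,6,7}; V {3,4,5,6,8}->{4,5,6,8}
Constraint 2 (V < U) on D(V)={4,5,6,8} D(U)={3,4,5,6,7}: V {4,5,6,8}->{4,5,6}; U {3,4,5,6,7}->{5,6,7}
Constraint 3 (Z + V = U) on D(Z)={3,5,6,7,8} D(V)={4,5,6} D(U)={5,6,7}: Z {3,5,6,7,8}->{3}; V {4,5,6}->{4}; U {5,6,7}->{7}
So after constraint 3: D(V)={4}, size = 1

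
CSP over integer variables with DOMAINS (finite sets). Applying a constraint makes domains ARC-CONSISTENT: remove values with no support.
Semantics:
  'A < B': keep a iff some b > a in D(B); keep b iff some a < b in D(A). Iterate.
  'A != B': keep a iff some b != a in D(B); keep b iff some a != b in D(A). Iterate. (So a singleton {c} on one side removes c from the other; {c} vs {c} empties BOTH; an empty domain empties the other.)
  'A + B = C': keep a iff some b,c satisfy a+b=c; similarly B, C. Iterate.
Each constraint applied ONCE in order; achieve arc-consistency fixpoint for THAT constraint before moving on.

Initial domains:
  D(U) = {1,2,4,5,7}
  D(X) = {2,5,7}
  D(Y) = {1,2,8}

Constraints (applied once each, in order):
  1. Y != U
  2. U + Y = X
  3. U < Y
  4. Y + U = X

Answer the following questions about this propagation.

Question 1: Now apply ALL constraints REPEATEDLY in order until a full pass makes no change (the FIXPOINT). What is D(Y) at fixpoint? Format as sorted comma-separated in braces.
pass 0 (initial): D(Y)={1,2,8}
pass 1: U {1,2,4,5,7}->{}; X {2,5,7}->{}; Y {1,2,8}->{}
pass 2: no change
Fixpoint after 2 passes: D(Y) = {}

Answer: {}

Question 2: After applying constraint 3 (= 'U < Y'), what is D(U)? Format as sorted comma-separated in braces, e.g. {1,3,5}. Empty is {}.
Answer: {1}

Derivation:
Constraint 1 (Y != U) on D(Y)={1,2,8} D(U)={1,2,4,5,7}: no change
Constraint 2 (U + Y = X) on D(U)={1,2,4,5,7} D(Y)={1,2,8} D(X)={2,5,7}: U {1,2,4,5,7}->{1,4,5}; Y {1,2,8}->{1,2}
Constraint 3 (U < Y) on D(U)={1,4,5} D(Y)={1,2}: U {1,4,5}->{1}; Y {1,2}->{2}
So after constraint 3: D(U) = {1}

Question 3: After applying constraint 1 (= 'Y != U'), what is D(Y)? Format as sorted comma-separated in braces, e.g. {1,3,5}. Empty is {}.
Answer: {1,2,8}

Derivation:
Constraint 1 (Y != U) on D(Y)={1,2,8} D(U)={1,2,4,5,7}: no change
So after constraint 1: D(Y) = {1,2,8}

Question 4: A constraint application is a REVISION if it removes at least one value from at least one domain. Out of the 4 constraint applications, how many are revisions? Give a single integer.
Answer: 3

Derivation:
Constraint 1 (Y != U) on D(Y)={1,2,8} D(U)={1,2,4,5,7}: no change => not a revision
Constraint 2 (U + Y = X) on D(U)={1,2,4,5,7} D(Y)={1,2,8} D(X)={2,5,7}: U {1,2,4,5,7}->{1,4,5}; Y {1,2,8}->{1,2} => REVISION
Constraint 3 (U < Y) on D(U)={1,4,5} D(Y)={1,2}: U {1,4,5}->{1}; Y {1,2}->{2} => REVISION
Constraint 4 (Y + U = X) on D(Y)={2} D(U)={1} D(X)={2,5,7}: Y {2}->{}; U {1}->{}; X {2,5,7}->{} => REVISION
Total revisions = 3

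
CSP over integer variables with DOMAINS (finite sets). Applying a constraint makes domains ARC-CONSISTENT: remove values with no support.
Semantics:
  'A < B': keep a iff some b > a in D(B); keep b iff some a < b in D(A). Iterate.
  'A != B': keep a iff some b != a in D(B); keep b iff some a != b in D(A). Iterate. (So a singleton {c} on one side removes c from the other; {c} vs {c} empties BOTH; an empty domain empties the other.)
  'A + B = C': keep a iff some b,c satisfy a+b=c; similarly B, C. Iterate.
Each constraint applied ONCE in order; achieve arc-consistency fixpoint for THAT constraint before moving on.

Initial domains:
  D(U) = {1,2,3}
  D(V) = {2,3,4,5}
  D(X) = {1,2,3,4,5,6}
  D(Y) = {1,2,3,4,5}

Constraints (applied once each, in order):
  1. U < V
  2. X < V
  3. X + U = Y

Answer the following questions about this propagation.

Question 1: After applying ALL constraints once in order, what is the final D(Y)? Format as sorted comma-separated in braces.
Constraint 1 (U < V) on D(U)={1,2,3} D(V)={2,3,4,5}: no change
Constraint 2 (X < V) on D(X)={1,2,3,4,5,6} D(V)={2,3,4,5}: X {1,2,3,4,5,6}->{1,2,3,4}
Constraint 3 (X + U = Y) on D(X)={1,2,3,4} D(U)={1,2,3} D(Y)={1,2,3,4,5}: Y {1,2,3,4,5}->{2,3,4,5}
So after all 3 constraints: D(Y) = {2,3,4,5}

Answer: {2,3,4,5}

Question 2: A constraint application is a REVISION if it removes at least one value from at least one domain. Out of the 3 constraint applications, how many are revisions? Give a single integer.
Answer: 2

Derivation:
Constraint 1 (U < V) on D(U)={1,2,3} D(V)={2,3,4,5}: no change => not a revision
Constraint 2 (X < V) on D(X)={1,2,3,4,5,6} D(V)={2,3,4,5}: X {1,2,3,4,5,6}->{1,2,3,4} => REVISION
Constraint 3 (X + U = Y) on D(X)={1,2,3,4} D(U)={1,2,3} D(Y)={1,2,3,4,5}: Y {1,2,3,4,5}->{2,3,4,5} => REVISION
Total revisions = 2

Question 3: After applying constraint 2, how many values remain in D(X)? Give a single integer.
Constraint 1 (U < V) on D(U)={1,2,3} D(V)={2,3,4,5}: no change
Constraint 2 (X < V) on D(X)={1,2,3,4,5,6} D(V)={2,3,4,5}: X {1,2,3,4,5,6}->{1,2,3,4}
So after constraint 2: D(X)={1,2,3,4}, size = 4

Answer: 4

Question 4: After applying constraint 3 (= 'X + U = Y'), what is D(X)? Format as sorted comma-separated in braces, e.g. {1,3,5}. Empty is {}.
Answer: {1,2,3,4}

Derivation:
Constraint 1 (U < V) on D(U)={1,2,3} D(V)={2,3,4,5}: no change
Constraint 2 (X < V) on D(X)={1,2,3,4,5,6} D(V)={2,3,4,5}: X {1,2,3,4,5,6}->{1,2,3,4}
Constraint 3 (X + U = Y) on D(X)={1,2,3,4} D(U)={1,2,3} D(Y)={1,2,3,4,5}: Y {1,2,3,4,5}->{2,3,4,5}
So after constraint 3: D(X) = {1,2,3,4}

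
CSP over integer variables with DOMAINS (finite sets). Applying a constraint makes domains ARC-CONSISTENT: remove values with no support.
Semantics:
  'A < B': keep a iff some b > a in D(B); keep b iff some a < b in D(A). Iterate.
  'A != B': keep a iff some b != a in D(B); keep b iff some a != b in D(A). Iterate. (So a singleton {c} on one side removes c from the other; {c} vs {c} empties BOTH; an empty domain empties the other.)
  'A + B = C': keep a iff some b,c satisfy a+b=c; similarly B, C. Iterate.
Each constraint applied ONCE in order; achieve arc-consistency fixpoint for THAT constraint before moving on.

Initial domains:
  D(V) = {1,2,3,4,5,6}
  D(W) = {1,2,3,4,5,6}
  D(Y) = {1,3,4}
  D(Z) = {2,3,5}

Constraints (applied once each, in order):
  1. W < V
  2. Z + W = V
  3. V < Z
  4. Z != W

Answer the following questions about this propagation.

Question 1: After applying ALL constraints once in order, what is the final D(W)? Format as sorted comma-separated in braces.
Answer: {1,2,3,4}

Derivation:
Constraint 1 (W < V) on D(W)={1,2,3,4,5,6} D(V)={1,2,3,4,5,6}: W {1,2,3,4,5,6}->{1,2,3,4,5}; V {1,2,3,4,5,6}->{2,3,4,5,6}
Constraint 2 (Z + W = V) on D(Z)={2,3,5} D(W)={1,2,3,4,5} D(V)={2,3,4,5,6}: W {1,2,3,4,5}->{1,2,3,4}; V {2,3,4,5,6}->{3,4,5,6}
Constraint 3 (V < Z) on D(V)={3,4,5,6} D(Z)={2,3,5}: V {3,4,5,6}->{3,4}; Z {2,3,5}->{5}
Constraint 4 (Z != W) on D(Z)={5} D(W)={1,2,3,4}: no change
So after all 4 constraints: D(W) = {1,2,3,4}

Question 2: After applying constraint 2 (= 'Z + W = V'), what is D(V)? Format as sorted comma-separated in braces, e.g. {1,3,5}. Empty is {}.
Constraint 1 (W < V) on D(W)={1,2,3,4,5,6} D(V)={1,2,3,4,5,6}: W {1,2,3,4,5,6}->{1,2,3,4,5}; V {1,2,3,4,5,6}->{2,3,4,5,6}
Constraint 2 (Z + W = V) on D(Z)={2,3,5} D(W)={1,2,3,4,5} D(V)={2,3,4,5,6}: W {1,2,3,4,5}->{1,2,3,4}; V {2,3,4,5,6}->{3,4,5,6}
So after constraint 2: D(V) = {3,4,5,6}

Answer: {3,4,5,6}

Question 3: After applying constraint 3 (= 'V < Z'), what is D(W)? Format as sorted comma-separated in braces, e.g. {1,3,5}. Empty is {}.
Constraint 1 (W < V) on D(W)={1,2,3,4,5,6} D(V)={1,2,3,4,5,6}: W {1,2,3,4,5,6}->{1,2,3,4,5}; V {1,2,3,4,5,6}->{2,3,4,5,6}
Constraint 2 (Z + W = V) on D(Z)={2,3,5} D(W)={1,2,3,4,5} D(V)={2,3,4,5,6}: W {1,2,3,4,5}->{1,2,3,4}; V {2,3,4,5,6}->{3,4,5,6}
Constraint 3 (V < Z) on D(V)={3,4,5,6} D(Z)={2,3,5}: V {3,4,5,6}->{3,4}; Z {2,3,5}->{5}
So after constraint 3: D(W) = {1,2,3,4}

Answer: {1,2,3,4}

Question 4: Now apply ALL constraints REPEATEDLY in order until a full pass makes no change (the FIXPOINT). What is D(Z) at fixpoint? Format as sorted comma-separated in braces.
pass 0 (initial): D(Z)={2,3,5}
pass 1: V {1,2,3,4,5,6}->{3,4}; W {1,2,3,4,5,6}->{1,2,3,4}; Z {2,3,5}->{5}
pass 2: V {3,4}->{}; W {1,2,3,4}->{}; Z {5}->{}
pass 3: no change
Fixpoint after 3 passes: D(Z) = {}

Answer: {}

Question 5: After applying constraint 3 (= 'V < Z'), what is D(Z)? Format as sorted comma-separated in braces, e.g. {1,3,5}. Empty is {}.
Answer: {5}

Derivation:
Constraint 1 (W < V) on D(W)={1,2,3,4,5,6} D(V)={1,2,3,4,5,6}: W {1,2,3,4,5,6}->{1,2,3,4,5}; V {1,2,3,4,5,6}->{2,3,4,5,6}
Constraint 2 (Z + W = V) on D(Z)={2,3,5} D(W)={1,2,3,4,5} D(V)={2,3,4,5,6}: W {1,2,3,4,5}->{1,2,3,4}; V {2,3,4,5,6}->{3,4,5,6}
Constraint 3 (V < Z) on D(V)={3,4,5,6} D(Z)={2,3,5}: V {3,4,5,6}->{3,4}; Z {2,3,5}->{5}
So after constraint 3: D(Z) = {5}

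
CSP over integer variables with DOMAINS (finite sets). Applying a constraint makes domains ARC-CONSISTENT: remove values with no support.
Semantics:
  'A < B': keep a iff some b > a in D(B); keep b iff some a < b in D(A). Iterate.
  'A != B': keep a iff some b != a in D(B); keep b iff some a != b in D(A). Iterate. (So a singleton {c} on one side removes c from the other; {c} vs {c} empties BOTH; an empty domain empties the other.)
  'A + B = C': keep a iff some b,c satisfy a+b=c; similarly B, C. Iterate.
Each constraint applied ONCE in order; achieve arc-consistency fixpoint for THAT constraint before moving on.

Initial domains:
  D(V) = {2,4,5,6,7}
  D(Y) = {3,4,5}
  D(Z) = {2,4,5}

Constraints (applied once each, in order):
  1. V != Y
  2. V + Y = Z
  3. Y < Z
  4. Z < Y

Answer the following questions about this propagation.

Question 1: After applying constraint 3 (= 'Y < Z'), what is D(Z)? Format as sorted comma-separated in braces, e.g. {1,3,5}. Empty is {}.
Constraint 1 (V != Y) on D(V)={2,4,5,6,7} D(Y)={3,4,5}: no change
Constraint 2 (V + Y = Z) on D(V)={2,4,5,6,7} D(Y)={3,4,5} D(Z)={2,4,5}: V {2,4,5,6,7}->{2}; Y {3,4,5}->{3}; Z {2,4,5}->{5}
Constraint 3 (Y < Z) on D(Y)={3} D(Z)={5}: no change
So after constraint 3: D(Z) = {5}

Answer: {5}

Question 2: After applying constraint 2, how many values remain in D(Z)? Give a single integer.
Answer: 1

Derivation:
Constraint 1 (V != Y) on D(V)={2,4,5,6,7} D(Y)={3,4,5}: no change
Constraint 2 (V + Y = Z) on D(V)={2,4,5,6,7} D(Y)={3,4,5} D(Z)={2,4,5}: V {2,4,5,6,7}->{2}; Y {3,4,5}->{3}; Z {2,4,5}->{5}
So after constraint 2: D(Z)={5}, size = 1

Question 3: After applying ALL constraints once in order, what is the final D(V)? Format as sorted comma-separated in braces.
Answer: {2}

Derivation:
Constraint 1 (V != Y) on D(V)={2,4,5,6,7} D(Y)={3,4,5}: no change
Constraint 2 (V + Y = Z) on D(V)={2,4,5,6,7} D(Y)={3,4,5} D(Z)={2,4,5}: V {2,4,5,6,7}->{2}; Y {3,4,5}->{3}; Z {2,4,5}->{5}
Constraint 3 (Y < Z) on D(Y)={3} D(Z)={5}: no change
Constraint 4 (Z < Y) on D(Z)={5} D(Y)={3}: Z {5}->{}; Y {3}->{}
So after all 4 constraints: D(V) = {2}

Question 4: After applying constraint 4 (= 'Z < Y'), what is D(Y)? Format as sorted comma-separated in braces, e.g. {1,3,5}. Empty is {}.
Answer: {}

Derivation:
Constraint 1 (V != Y) on D(V)={2,4,5,6,7} D(Y)={3,4,5}: no change
Constraint 2 (V + Y = Z) on D(V)={2,4,5,6,7} D(Y)={3,4,5} D(Z)={2,4,5}: V {2,4,5,6,7}->{2}; Y {3,4,5}->{3}; Z {2,4,5}->{5}
Constraint 3 (Y < Z) on D(Y)={3} D(Z)={5}: no change
Constraint 4 (Z < Y) on D(Z)={5} D(Y)={3}: Z {5}->{}; Y {3}->{}
So after constraint 4: D(Y) = {}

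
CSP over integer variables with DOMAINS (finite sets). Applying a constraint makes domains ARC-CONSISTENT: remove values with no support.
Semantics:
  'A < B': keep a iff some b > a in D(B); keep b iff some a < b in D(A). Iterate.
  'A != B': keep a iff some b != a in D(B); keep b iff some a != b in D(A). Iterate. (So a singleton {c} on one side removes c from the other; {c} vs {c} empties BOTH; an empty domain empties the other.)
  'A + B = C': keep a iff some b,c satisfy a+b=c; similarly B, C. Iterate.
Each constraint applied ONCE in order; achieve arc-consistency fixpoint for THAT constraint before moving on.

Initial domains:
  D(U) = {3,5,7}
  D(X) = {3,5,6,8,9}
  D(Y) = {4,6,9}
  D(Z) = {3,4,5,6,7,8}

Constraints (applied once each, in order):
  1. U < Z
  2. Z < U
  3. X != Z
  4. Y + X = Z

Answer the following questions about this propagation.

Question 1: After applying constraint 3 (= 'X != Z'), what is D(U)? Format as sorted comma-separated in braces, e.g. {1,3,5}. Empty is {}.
Constraint 1 (U < Z) on D(U)={3,5,7} D(Z)={3,4,5,6,7,8}: Z {3,4,5,6,7,8}->{4,5,6,7,8}
Constraint 2 (Z < U) on D(Z)={4,5,6,7,8} D(U)={3,5,7}: Z {4,5,6,7,8}->{4,5,6}; U {3,5,7}->{5,7}
Constraint 3 (X != Z) on D(X)={3,5,6,8,9} D(Z)={4,5,6}: no change
So after constraint 3: D(U) = {5,7}

Answer: {5,7}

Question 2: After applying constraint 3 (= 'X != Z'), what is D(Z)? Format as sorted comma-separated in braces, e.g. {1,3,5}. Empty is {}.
Answer: {4,5,6}

Derivation:
Constraint 1 (U < Z) on D(U)={3,5,7} D(Z)={3,4,5,6,7,8}: Z {3,4,5,6,7,8}->{4,5,6,7,8}
Constraint 2 (Z < U) on D(Z)={4,5,6,7,8} D(U)={3,5,7}: Z {4,5,6,7,8}->{4,5,6}; U {3,5,7}->{5,7}
Constraint 3 (X != Z) on D(X)={3,5,6,8,9} D(Z)={4,5,6}: no change
So after constraint 3: D(Z) = {4,5,6}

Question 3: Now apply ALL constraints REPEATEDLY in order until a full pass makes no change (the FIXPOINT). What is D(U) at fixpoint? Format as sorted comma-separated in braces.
Answer: {}

Derivation:
pass 0 (initial): D(U)={3,5,7}
pass 1: U {3,5,7}->{5,7}; X {3,5,6,8,9}->{}; Y {4,6,9}->{}; Z {3,4,5,6,7,8}->{}
pass 2: U {5,7}->{}
pass 3: no change
Fixpoint after 3 passes: D(U) = {}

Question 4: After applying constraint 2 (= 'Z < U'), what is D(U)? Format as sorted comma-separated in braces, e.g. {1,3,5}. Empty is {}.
Answer: {5,7}

Derivation:
Constraint 1 (U < Z) on D(U)={3,5,7} D(Z)={3,4,5,6,7,8}: Z {3,4,5,6,7,8}->{4,5,6,7,8}
Constraint 2 (Z < U) on D(Z)={4,5,6,7,8} D(U)={3,5,7}: Z {4,5,6,7,8}->{4,5,6}; U {3,5,7}->{5,7}
So after constraint 2: D(U) = {5,7}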